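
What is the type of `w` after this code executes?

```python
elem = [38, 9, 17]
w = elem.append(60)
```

list.append() returns None (mutates in place)

NoneType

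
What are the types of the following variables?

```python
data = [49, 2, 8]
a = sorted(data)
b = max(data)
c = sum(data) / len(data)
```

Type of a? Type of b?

sorted() returns list; max of ints returns int

list, int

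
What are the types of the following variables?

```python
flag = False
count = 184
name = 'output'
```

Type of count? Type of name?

count is int; name is str

int, str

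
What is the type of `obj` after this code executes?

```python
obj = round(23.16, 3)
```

round() with ndigits arg returns float

float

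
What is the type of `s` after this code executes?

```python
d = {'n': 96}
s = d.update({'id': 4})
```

dict.update() returns None

NoneType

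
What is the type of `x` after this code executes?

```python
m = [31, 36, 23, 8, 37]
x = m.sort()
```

list.sort() returns None (sorts in place)

NoneType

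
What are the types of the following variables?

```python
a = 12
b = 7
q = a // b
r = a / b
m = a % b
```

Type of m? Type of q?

int % int returns int; int // int returns int

int, int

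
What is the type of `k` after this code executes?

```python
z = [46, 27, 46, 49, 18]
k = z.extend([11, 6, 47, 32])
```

list.extend() returns None

NoneType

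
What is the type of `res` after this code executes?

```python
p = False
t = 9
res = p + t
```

bool + int returns int (False is 0, so 0 + 9 = 9)

int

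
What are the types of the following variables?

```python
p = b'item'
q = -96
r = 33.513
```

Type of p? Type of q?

p is bytes; q is int

bytes, int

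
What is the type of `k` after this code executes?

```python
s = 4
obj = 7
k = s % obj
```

int % int returns int (4 % 7 = 4)

int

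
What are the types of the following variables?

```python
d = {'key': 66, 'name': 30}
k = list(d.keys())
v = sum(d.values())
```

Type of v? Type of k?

sum of int values returns int; list(...) returns list

int, list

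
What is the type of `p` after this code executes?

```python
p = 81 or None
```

'or' returns first truthy value (81, int)

int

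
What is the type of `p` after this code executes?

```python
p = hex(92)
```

hex() returns str representation

str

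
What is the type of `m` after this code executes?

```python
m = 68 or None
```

'or' returns first truthy value (68, int)

int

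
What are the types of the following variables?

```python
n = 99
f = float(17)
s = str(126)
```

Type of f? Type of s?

f is float; s is str

float, str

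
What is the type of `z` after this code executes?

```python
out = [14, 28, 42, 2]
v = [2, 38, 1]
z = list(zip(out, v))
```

list(zip(...)) returns a list of tuples

list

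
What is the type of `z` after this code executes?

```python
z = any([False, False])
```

any() returns bool

bool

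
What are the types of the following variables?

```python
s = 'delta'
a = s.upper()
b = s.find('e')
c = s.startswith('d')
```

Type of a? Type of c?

str.upper() returns str; str.startswith() returns bool

str, bool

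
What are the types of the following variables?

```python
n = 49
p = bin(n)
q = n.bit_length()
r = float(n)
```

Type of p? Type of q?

bin() returns str; int.bit_length() returns int

str, int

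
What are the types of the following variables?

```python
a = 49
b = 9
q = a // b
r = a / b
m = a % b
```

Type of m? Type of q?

int % int returns int; int // int returns int

int, int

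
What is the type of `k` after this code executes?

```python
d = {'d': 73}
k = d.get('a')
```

dict.get() returns None when key 'a' is not found and no default given

NoneType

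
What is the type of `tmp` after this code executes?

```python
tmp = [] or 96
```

'or' returns first truthy value (96, which is int)

int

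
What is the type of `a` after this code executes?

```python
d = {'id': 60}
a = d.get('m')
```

dict.get() returns None when key 'm' is not found and no default given

NoneType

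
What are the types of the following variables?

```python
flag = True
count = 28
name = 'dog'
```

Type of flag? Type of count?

flag is bool; count is int

bool, int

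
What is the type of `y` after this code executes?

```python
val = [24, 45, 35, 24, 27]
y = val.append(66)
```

list.append() returns None (mutates in place)

NoneType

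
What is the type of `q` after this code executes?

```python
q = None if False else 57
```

Ternary: condition is False, else branch (57) taken → int

int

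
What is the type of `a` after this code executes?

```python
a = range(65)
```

range() returns a range object

range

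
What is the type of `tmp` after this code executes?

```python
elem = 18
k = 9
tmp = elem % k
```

int % int returns int (18 % 9 = 0)

int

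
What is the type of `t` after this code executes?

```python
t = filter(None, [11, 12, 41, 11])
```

filter() returns a filter iterator object

filter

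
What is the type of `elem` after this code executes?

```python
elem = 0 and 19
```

'and' returns the first falsy value (0, which is int)

int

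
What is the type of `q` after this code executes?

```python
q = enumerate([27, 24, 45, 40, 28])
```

enumerate() returns an enumerate iterator object

enumerate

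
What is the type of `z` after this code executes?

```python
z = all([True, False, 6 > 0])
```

all() returns bool

bool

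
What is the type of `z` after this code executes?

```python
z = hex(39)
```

hex() returns str representation

str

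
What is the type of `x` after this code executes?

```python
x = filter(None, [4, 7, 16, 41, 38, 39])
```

filter() returns a filter iterator object

filter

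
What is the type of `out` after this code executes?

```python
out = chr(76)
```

chr() returns str (single character)

str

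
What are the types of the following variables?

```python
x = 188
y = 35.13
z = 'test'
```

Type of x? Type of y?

x is int; y is float

int, float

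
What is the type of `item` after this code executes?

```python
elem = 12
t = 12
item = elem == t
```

Equality comparison returns bool

bool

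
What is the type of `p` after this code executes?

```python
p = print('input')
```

print() returns None

NoneType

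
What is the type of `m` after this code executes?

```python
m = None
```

None has type NoneType

NoneType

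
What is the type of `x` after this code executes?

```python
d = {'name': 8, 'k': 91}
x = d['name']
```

Accessing dict[str, int] with key 'name' returns int value 8

int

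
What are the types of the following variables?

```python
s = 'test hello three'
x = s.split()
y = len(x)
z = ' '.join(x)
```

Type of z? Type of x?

str.join() returns str; str.split() returns list

str, list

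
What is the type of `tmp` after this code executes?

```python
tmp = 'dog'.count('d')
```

str.count() returns int

int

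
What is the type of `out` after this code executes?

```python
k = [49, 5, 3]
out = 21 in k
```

'in' operator returns bool

bool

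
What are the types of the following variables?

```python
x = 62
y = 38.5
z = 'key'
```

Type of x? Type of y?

x is int; y is float

int, float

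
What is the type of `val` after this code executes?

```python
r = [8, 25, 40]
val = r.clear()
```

list.clear() returns None

NoneType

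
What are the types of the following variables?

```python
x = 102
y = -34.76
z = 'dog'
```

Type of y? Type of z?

y is float; z is str

float, str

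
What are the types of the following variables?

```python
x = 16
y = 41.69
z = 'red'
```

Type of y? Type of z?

y is float; z is str

float, str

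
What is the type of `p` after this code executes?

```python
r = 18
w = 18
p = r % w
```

int % int returns int (18 % 18 = 0)

int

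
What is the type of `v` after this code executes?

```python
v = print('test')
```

print() returns None

NoneType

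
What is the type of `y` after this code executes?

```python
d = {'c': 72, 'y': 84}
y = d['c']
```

Accessing dict[str, int] with key 'c' returns int value 72

int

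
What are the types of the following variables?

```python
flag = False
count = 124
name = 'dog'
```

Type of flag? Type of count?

flag is bool; count is int

bool, int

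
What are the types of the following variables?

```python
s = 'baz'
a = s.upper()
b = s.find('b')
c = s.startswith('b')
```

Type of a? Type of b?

str.upper() returns str; str.find() returns int

str, int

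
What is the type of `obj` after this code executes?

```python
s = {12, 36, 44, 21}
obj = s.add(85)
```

set.add() returns None (mutates in place)

NoneType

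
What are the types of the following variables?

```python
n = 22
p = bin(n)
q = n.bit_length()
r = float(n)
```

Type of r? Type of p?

float() returns float; bin() returns str

float, str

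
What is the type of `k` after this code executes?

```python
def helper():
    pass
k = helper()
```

A function with no return statement returns None

NoneType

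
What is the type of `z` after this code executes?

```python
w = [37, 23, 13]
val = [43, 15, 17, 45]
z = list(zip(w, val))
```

list(zip(...)) returns a list of tuples

list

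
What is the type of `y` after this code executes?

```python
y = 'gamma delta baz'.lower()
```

str.lower() returns str

str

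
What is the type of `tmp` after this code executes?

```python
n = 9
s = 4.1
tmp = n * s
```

int * float returns float (9 * 4.1 = 36.9)

float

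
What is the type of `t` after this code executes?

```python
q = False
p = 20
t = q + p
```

bool + int returns int (False is 0, so 0 + 20 = 20)

int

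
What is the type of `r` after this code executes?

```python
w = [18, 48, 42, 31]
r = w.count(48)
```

list.count() returns int

int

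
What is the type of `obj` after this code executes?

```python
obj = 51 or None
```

'or' returns first truthy value (51, int)

int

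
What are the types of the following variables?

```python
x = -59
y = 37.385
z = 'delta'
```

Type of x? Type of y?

x is int; y is float

int, float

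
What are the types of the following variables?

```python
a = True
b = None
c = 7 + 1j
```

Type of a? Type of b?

a is bool; b is NoneType

bool, NoneType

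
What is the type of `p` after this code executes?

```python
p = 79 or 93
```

'or' returns the first truthy value (79, which is int)

int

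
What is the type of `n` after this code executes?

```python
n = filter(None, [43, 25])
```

filter() returns a filter iterator object

filter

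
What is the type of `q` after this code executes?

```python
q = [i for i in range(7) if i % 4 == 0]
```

A list comprehension [...] produces a list

list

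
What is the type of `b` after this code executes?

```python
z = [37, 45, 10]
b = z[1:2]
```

Slicing a list always returns a list

list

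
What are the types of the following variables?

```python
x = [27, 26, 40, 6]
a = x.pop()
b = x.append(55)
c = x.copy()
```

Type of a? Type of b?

list.pop() returns the element (int); list.append() returns None

int, NoneType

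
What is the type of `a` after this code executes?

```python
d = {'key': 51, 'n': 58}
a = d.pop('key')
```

dict.pop() returns the value (int)

int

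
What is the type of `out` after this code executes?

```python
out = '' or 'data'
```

'or' returns first truthy value ('data', which is str)

str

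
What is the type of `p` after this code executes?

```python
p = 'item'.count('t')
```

str.count() returns int

int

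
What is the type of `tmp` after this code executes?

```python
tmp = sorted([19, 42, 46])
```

sorted() always returns list

list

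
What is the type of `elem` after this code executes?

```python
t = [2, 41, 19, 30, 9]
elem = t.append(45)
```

list.append() returns None (mutates in place)

NoneType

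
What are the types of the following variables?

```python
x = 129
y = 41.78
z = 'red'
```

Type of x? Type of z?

x is int; z is str

int, str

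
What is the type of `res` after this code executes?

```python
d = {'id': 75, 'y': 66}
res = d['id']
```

Accessing dict[str, int] with key 'id' returns int value 75

int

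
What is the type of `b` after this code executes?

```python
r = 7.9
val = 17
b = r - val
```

float - int returns float (7.9 - 17 = -9.1)

float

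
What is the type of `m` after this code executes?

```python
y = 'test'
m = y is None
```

'is' comparison returns bool

bool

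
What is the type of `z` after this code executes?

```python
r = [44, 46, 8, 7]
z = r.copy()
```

list.copy() returns list

list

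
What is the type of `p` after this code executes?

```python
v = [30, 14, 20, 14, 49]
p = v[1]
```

Indexing a list of ints returns int (v[1] = 14)

int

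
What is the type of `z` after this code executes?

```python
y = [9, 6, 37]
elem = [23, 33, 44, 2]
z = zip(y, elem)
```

zip() returns a zip iterator object

zip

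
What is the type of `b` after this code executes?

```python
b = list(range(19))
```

list(range(...)) returns list

list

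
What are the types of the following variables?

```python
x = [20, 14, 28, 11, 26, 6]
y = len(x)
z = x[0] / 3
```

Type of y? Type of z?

len() returns int; int / int returns float

int, float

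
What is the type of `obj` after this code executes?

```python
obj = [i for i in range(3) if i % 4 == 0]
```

A list comprehension [...] produces a list

list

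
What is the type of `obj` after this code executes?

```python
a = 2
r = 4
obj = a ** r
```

int ** positive int returns int (2 ** 4 = 16)

int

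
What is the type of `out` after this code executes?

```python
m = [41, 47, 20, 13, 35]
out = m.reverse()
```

list.reverse() returns None

NoneType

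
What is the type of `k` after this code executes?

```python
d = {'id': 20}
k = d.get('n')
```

dict.get() returns None when key 'n' is not found and no default given

NoneType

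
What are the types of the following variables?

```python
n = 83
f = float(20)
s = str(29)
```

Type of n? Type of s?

n is int; s is str

int, str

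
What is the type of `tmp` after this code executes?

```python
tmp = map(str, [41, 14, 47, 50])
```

map() returns a map iterator object

map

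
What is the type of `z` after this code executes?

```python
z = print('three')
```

print() returns None

NoneType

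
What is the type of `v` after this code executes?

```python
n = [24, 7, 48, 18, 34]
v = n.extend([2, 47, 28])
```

list.extend() returns None

NoneType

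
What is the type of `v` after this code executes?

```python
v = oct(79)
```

oct() returns str representation

str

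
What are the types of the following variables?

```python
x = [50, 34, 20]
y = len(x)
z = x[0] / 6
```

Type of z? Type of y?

int / int returns float; len() returns int

float, int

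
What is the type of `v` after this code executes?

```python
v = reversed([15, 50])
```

reversed() on a list returns a list_reverseiterator

list_reverseiterator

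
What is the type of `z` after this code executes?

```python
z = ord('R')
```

ord() returns int (Unicode code point)

int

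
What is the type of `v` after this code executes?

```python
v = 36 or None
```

'or' returns first truthy value (36, int)

int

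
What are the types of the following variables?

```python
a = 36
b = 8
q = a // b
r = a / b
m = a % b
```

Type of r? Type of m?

int / int returns float; int % int returns int

float, int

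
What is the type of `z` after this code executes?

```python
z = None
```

None has type NoneType

NoneType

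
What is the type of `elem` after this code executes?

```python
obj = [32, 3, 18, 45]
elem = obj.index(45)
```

list.index() returns int

int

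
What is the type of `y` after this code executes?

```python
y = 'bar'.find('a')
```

str.find() returns int (index, or -1)

int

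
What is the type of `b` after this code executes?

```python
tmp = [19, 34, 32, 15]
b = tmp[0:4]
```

Slicing a list always returns a list

list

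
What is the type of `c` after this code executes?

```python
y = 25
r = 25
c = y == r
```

Equality comparison returns bool

bool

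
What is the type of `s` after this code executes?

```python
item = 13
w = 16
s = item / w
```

int / int always returns float in Python 3 (13 / 16 = 0.8125)

float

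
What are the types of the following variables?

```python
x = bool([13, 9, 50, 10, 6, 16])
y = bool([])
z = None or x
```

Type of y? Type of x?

bool() returns bool; bool() returns bool

bool, bool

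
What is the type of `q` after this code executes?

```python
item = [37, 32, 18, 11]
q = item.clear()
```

list.clear() returns None

NoneType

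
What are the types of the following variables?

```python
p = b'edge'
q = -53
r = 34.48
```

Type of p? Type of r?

p is bytes; r is float

bytes, float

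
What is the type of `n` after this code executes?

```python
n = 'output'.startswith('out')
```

str.startswith() returns bool

bool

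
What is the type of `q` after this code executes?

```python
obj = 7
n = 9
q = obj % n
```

int % int returns int (7 % 9 = 7)

int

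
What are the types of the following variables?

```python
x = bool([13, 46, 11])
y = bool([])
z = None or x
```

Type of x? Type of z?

bool() returns bool; None or <bool> returns the bool

bool, bool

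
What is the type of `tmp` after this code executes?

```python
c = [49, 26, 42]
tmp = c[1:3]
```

Slicing a list always returns a list

list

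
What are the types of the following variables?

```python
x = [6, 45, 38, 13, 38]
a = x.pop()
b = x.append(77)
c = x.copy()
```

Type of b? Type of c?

list.append() returns None; list.copy() returns list

NoneType, list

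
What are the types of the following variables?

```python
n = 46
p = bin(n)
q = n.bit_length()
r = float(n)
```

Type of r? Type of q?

float() returns float; int.bit_length() returns int

float, int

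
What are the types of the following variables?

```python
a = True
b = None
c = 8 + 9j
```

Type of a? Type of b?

a is bool; b is NoneType

bool, NoneType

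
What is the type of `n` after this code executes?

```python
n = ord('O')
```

ord() returns int (Unicode code point)

int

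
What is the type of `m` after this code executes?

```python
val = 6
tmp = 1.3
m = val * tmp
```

int * float returns float (6 * 1.3 = 7.8)

float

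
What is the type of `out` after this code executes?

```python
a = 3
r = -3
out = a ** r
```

int ** negative int returns float

float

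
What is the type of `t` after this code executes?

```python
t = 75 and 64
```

'and' returns the last value when all truthy (64, which is int)

int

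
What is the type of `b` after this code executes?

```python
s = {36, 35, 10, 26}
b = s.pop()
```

Popping from a set of ints returns int

int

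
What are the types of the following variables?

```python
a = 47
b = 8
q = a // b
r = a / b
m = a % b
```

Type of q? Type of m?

int // int returns int; int % int returns int

int, int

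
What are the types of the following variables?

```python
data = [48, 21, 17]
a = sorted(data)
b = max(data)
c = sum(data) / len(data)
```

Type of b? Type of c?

max of ints returns int; int / int returns float

int, float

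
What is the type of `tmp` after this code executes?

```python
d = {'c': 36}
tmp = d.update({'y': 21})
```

dict.update() returns None

NoneType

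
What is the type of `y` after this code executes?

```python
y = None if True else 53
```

Ternary: condition is True, if branch (None) taken → NoneType

NoneType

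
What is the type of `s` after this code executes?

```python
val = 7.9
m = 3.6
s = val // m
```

float // float returns float (floor division preserves float type)

float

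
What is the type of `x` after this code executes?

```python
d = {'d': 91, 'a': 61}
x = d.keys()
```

.keys() returns a dict_keys view object

dict_keys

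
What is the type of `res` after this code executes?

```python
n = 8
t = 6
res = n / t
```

int / int always returns float in Python 3 (8 / 6 = 1.33333)

float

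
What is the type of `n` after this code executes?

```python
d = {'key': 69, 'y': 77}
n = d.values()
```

.values() returns a dict_values view object

dict_values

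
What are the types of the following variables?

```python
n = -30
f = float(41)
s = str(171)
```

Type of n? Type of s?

n is int; s is str

int, str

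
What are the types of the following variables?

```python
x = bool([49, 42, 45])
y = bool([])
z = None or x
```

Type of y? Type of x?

bool() returns bool; bool() returns bool

bool, bool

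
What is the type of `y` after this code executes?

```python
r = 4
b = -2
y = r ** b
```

int ** negative int returns float

float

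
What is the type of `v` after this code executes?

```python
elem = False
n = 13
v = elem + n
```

bool + int returns int (False is 0, so 0 + 13 = 13)

int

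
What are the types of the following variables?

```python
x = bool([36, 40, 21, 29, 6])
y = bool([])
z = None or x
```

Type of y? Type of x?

bool() returns bool; bool() returns bool

bool, bool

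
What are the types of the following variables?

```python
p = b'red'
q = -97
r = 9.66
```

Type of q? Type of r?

q is int; r is float

int, float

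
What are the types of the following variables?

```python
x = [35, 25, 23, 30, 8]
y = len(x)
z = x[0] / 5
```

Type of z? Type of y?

int / int returns float; len() returns int

float, int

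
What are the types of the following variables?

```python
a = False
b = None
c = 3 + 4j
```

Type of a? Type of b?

a is bool; b is NoneType

bool, NoneType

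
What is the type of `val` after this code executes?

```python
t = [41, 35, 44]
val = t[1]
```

Indexing a list of ints returns int (t[1] = 35)

int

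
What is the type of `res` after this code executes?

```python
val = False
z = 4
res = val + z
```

bool + int returns int (False is 0, so 0 + 4 = 4)

int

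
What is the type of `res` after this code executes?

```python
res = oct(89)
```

oct() returns str representation

str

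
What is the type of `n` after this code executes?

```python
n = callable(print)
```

callable() returns bool

bool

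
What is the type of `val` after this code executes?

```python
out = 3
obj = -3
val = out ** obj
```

int ** negative int returns float

float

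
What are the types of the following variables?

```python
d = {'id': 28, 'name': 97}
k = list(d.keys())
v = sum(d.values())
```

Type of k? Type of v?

list(...) returns list; sum of int values returns int

list, int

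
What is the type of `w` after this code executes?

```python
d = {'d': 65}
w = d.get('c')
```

dict.get() returns None when key 'c' is not found and no default given

NoneType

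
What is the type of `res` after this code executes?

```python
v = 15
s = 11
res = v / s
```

int / int always returns float in Python 3 (15 / 11 = 1.36364)

float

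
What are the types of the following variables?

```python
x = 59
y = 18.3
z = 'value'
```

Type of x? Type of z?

x is int; z is str

int, str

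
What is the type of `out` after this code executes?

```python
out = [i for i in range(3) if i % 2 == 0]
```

A list comprehension [...] produces a list

list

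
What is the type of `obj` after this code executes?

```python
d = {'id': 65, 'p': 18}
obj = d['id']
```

Accessing dict[str, int] with key 'id' returns int value 65

int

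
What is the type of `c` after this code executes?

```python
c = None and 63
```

'and' returns first falsy value (None)

NoneType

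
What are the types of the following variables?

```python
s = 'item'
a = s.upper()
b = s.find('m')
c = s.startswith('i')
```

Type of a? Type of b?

str.upper() returns str; str.find() returns int

str, int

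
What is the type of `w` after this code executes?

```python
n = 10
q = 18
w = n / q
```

int / int always returns float in Python 3 (10 / 18 = 0.555556)

float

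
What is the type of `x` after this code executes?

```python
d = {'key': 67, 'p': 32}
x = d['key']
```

Accessing dict[str, int] with key 'key' returns int value 67

int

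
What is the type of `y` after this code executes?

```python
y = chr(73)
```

chr() returns str (single character)

str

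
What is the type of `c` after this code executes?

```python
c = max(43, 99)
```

max() of ints returns int

int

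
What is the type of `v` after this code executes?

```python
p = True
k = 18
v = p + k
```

bool + int returns int (True is 1, so 1 + 18 = 19)

int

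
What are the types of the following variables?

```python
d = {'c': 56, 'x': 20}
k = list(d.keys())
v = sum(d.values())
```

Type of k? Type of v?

list(...) returns list; sum of int values returns int

list, int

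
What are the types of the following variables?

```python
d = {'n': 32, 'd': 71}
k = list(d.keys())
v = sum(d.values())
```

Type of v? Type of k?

sum of int values returns int; list(...) returns list

int, list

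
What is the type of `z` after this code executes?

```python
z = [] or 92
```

'or' returns first truthy value (92, which is int)

int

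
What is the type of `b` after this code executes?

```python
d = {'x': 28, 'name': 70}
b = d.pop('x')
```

dict.pop() returns the value (int)

int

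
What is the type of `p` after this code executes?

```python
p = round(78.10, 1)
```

round() with ndigits arg returns float

float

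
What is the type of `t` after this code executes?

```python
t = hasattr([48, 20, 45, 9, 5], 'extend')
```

hasattr() returns bool

bool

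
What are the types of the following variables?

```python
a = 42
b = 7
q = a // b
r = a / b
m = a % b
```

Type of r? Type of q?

int / int returns float; int // int returns int

float, int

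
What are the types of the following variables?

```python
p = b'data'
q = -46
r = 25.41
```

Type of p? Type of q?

p is bytes; q is int

bytes, int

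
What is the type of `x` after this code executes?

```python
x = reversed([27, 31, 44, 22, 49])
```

reversed() on a list returns a list_reverseiterator

list_reverseiterator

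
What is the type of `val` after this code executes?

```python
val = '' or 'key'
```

'or' returns first truthy value ('key', which is str)

str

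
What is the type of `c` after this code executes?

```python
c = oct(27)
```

oct() returns str representation

str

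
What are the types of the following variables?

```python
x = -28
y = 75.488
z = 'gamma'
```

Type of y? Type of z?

y is float; z is str

float, str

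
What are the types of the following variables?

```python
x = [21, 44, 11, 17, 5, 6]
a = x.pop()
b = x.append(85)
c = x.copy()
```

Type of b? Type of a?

list.append() returns None; list.pop() returns the element (int)

NoneType, int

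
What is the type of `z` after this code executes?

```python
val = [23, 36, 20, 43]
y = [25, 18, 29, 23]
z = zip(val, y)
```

zip() returns a zip iterator object

zip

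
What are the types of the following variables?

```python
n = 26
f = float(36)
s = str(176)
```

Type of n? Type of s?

n is int; s is str

int, str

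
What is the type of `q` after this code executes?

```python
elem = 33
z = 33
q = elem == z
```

Equality comparison returns bool

bool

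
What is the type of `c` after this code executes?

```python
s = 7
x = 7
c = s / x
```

int / int always returns float in Python 3 (7 / 7 = 1)

float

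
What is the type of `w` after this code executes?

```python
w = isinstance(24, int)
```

isinstance() returns bool

bool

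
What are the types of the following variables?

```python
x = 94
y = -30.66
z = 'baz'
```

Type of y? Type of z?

y is float; z is str

float, str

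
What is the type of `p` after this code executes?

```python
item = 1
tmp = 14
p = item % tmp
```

int % int returns int (1 % 14 = 1)

int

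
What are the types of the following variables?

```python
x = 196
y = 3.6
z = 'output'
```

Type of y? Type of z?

y is float; z is str

float, str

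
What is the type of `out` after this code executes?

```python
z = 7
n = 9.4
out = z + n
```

int + float returns float (7 + 9.4 = 16.4)

float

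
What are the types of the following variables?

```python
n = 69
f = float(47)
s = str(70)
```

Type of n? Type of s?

n is int; s is str

int, str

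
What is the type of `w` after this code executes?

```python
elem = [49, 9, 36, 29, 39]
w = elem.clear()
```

list.clear() returns None

NoneType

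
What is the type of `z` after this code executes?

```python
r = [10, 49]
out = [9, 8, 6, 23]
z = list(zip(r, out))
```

list(zip(...)) returns a list of tuples

list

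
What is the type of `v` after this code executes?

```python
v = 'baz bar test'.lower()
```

str.lower() returns str

str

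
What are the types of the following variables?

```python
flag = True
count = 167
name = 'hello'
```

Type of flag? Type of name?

flag is bool; name is str

bool, str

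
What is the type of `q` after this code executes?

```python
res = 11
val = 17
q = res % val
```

int % int returns int (11 % 17 = 11)

int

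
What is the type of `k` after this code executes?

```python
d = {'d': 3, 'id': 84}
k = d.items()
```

dict.items() returns a dict_items view

dict_items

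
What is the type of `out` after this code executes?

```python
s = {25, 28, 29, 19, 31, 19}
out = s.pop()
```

Popping from a set of ints returns int

int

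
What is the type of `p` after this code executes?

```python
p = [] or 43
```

'or' returns first truthy value (43, which is int)

int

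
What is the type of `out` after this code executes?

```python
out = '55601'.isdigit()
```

str.isdigit() returns bool

bool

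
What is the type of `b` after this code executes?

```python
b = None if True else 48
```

Ternary: condition is True, if branch (None) taken → NoneType

NoneType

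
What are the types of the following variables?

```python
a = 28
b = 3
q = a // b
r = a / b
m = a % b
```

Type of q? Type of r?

int // int returns int; int / int returns float

int, float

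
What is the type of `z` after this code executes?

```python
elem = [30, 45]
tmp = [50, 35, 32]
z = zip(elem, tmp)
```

zip() returns a zip iterator object

zip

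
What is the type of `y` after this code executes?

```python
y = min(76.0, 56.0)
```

min() of floats returns float

float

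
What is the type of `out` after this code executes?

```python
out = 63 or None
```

'or' returns first truthy value (63, int)

int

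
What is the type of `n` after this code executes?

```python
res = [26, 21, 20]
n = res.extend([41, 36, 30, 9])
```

list.extend() returns None

NoneType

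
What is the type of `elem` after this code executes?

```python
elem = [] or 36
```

'or' returns first truthy value (36, which is int)

int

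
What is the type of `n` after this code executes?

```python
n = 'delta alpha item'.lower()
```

str.lower() returns str

str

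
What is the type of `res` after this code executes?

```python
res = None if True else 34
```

Ternary: condition is True, if branch (None) taken → NoneType

NoneType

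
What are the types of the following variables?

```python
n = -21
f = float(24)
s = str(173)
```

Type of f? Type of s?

f is float; s is str

float, str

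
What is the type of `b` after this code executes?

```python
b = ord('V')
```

ord() returns int (Unicode code point)

int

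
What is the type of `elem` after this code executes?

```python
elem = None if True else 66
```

Ternary: condition is True, if branch (None) taken → NoneType

NoneType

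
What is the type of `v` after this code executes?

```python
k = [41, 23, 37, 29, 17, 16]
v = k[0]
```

Indexing a list of ints returns int (k[0] = 41)

int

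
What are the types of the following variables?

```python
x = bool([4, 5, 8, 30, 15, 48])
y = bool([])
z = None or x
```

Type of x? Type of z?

bool() returns bool; None or <bool> returns the bool

bool, bool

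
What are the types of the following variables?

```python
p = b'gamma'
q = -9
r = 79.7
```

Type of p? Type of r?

p is bytes; r is float

bytes, float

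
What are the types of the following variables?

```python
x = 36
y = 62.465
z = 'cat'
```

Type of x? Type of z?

x is int; z is str

int, str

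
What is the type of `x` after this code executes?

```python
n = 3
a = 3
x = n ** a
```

int ** positive int returns int (3 ** 3 = 27)

int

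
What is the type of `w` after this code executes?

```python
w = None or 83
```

'or' with None returns the other value (83, int)

int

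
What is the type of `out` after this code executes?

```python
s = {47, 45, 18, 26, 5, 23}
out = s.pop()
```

Popping from a set of ints returns int

int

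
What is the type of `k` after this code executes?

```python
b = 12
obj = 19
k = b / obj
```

int / int always returns float in Python 3 (12 / 19 = 0.631579)

float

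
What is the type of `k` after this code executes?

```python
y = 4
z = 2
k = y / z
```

int / int always returns float in Python 3 (4 / 2 = 2)

float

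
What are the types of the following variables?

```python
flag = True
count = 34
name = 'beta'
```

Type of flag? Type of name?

flag is bool; name is str

bool, str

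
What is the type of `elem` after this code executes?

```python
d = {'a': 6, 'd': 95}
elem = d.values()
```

.values() returns a dict_values view object

dict_values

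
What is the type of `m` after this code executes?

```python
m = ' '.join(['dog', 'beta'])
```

str.join() returns str

str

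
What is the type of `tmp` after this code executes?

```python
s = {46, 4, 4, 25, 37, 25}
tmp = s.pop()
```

Popping from a set of ints returns int

int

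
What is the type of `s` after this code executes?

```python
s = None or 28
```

'or' with None returns the other value (28, int)

int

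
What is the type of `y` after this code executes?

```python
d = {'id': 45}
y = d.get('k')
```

dict.get() returns None when key 'k' is not found and no default given

NoneType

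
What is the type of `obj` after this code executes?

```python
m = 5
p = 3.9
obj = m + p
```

int + float returns float (5 + 3.9 = 8.9)

float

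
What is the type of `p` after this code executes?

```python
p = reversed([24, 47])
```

reversed() on a list returns a list_reverseiterator

list_reverseiterator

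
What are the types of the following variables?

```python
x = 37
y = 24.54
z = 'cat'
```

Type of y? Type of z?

y is float; z is str

float, str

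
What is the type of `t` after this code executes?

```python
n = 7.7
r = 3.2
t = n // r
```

float // float returns float (floor division preserves float type)

float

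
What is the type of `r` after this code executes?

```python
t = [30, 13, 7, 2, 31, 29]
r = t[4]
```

Indexing a list of ints returns int (t[4] = 31)

int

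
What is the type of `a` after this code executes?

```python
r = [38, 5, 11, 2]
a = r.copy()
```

list.copy() returns list

list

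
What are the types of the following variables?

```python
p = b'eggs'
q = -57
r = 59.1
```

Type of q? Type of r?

q is int; r is float

int, float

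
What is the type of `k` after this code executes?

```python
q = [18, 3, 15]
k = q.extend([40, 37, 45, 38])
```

list.extend() returns None

NoneType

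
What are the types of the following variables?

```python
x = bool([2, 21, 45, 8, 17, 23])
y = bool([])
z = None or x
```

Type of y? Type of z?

bool() returns bool; None or <bool> returns the bool

bool, bool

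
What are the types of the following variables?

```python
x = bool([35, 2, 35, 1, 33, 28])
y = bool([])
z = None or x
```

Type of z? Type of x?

None or <bool> returns the bool; bool() returns bool

bool, bool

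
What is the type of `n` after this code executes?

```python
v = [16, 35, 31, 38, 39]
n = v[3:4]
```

Slicing a list always returns a list

list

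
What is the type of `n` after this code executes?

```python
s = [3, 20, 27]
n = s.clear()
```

list.clear() returns None

NoneType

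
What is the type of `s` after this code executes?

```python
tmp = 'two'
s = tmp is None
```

'is' comparison returns bool

bool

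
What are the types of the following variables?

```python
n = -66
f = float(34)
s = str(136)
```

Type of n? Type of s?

n is int; s is str

int, str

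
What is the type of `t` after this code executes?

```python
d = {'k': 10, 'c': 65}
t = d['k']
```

Accessing dict[str, int] with key 'k' returns int value 10

int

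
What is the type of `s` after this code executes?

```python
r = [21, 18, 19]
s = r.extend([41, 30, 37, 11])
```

list.extend() returns None

NoneType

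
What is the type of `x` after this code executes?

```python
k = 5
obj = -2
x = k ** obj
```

int ** negative int returns float

float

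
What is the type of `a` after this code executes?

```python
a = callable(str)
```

callable() returns bool

bool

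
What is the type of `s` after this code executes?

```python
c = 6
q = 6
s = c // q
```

int // int returns int (6 // 6 = 1)

int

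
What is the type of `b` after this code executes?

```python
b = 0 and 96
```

'and' returns the first falsy value (0, which is int)

int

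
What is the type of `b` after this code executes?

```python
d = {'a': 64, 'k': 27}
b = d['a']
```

Accessing dict[str, int] with key 'a' returns int value 64

int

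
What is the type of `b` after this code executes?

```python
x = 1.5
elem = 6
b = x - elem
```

float - int returns float (1.5 - 6 = -4.5)

float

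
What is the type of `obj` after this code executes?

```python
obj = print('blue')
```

print() returns None

NoneType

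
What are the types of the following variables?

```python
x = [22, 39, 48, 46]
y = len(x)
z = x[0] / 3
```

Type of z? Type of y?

int / int returns float; len() returns int

float, int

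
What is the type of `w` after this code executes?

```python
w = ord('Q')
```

ord() returns int (Unicode code point)

int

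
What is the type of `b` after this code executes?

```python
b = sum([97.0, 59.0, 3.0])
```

sum() of floats returns float

float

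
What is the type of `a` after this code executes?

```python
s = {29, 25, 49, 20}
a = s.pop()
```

Popping from a set of ints returns int

int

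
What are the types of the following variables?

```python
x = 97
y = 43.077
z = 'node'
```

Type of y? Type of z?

y is float; z is str

float, str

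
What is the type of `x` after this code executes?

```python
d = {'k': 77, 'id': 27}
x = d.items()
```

dict.items() returns a dict_items view

dict_items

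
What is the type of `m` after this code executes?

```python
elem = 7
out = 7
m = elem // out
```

int // int returns int (7 // 7 = 1)

int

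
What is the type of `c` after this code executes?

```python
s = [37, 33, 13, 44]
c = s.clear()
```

list.clear() returns None

NoneType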